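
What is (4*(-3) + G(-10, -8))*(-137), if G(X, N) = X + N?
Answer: 4110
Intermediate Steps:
G(X, N) = N + X
(4*(-3) + G(-10, -8))*(-137) = (4*(-3) + (-8 - 10))*(-137) = (-12 - 18)*(-137) = -30*(-137) = 4110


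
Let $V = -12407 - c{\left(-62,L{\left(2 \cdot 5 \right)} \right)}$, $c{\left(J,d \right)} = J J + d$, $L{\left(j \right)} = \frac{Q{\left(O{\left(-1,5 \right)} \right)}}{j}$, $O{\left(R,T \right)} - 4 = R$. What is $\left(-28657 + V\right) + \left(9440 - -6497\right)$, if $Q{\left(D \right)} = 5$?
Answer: $- \frac{57943}{2} \approx -28972.0$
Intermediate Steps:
$O{\left(R,T \right)} = 4 + R$
$L{\left(j \right)} = \frac{5}{j}$
$c{\left(J,d \right)} = d + J^{2}$ ($c{\left(J,d \right)} = J^{2} + d = d + J^{2}$)
$V = - \frac{32503}{2}$ ($V = -12407 - \left(\frac{5}{2 \cdot 5} + \left(-62\right)^{2}\right) = -12407 - \left(\frac{5}{10} + 3844\right) = -12407 - \left(5 \cdot \frac{1}{10} + 3844\right) = -12407 - \left(\frac{1}{2} + 3844\right) = -12407 - \frac{7689}{2} = - \frac{32503}{2} \approx -16252.0$)
$\left(-28657 + V\right) + \left(9440 - -6497\right) = \left(-28657 - \frac{32503}{2}\right) + \left(9440 - -6497\right) = - \frac{89817}{2} + \left(9440 + 6497\right) = - \frac{89817}{2} + 15937 = - \frac{57943}{2}$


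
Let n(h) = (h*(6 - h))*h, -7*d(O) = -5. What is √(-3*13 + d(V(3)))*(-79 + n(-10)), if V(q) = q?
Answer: 3042*I*√469/7 ≈ 9411.3*I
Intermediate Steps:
d(O) = 5/7 (d(O) = -⅐*(-5) = 5/7)
n(h) = h²*(6 - h)
√(-3*13 + d(V(3)))*(-79 + n(-10)) = √(-3*13 + 5/7)*(-79 + (-10)²*(6 - 1*(-10))) = √(-39 + 5/7)*(-79 + 100*(6 + 10)) = √(-268/7)*(-79 + 100*16) = (2*I*√469/7)*(-79 + 1600) = (2*I*√469/7)*1521 = 3042*I*√469/7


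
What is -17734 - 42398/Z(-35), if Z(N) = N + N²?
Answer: -621937/35 ≈ -17770.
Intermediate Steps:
-17734 - 42398/Z(-35) = -17734 - 42398/((-35*(1 - 35))) = -17734 - 42398/((-35*(-34))) = -17734 - 42398/1190 = -17734 - 1*1247/35 = -17734 - 1247/35 = -621937/35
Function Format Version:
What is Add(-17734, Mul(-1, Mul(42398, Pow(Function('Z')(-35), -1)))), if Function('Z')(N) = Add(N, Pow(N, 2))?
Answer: Rational(-621937, 35) ≈ -17770.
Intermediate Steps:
Add(-17734, Mul(-1, Mul(42398, Pow(Function('Z')(-35), -1)))) = Add(-17734, Mul(-1, Mul(42398, Pow(Mul(-35, Add(1, -35)), -1)))) = Add(-17734, Mul(-1, Mul(42398, Pow(Mul(-35, -34), -1)))) = Add(-17734, Mul(-1, Mul(42398, Pow(1190, -1)))) = Add(-17734, Mul(-1, Mul(42398, Rational(1, 1190)))) = Add(-17734, Mul(-1, Rational(1247, 35))) = Add(-17734, Rational(-1247, 35)) = Rational(-621937, 35)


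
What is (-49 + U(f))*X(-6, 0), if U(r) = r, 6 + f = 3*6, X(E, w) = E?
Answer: 222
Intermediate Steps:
f = 12 (f = -6 + 3*6 = -6 + 18 = 12)
(-49 + U(f))*X(-6, 0) = (-49 + 12)*(-6) = -37*(-6) = 222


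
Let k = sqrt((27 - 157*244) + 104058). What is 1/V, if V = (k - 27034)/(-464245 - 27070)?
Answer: 13282209710/730771379 + 491315*sqrt(65777)/730771379 ≈ 18.348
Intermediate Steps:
k = sqrt(65777) (k = sqrt((27 - 38308) + 104058) = sqrt(-38281 + 104058) = sqrt(65777) ≈ 256.47)
V = 27034/491315 - sqrt(65777)/491315 (V = (sqrt(65777) - 27034)/(-464245 - 27070) = (-27034 + sqrt(65777))/(-491315) = (-27034 + sqrt(65777))*(-1/491315) = 27034/491315 - sqrt(65777)/491315 ≈ 0.054502)
1/V = 1/(27034/491315 - sqrt(65777)/491315)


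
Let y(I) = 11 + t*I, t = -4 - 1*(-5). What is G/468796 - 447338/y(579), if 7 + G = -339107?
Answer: -889450603/1171990 ≈ -758.92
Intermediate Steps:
t = 1 (t = -4 + 5 = 1)
G = -339114 (G = -7 - 339107 = -339114)
y(I) = 11 + I (y(I) = 11 + 1*I = 11 + I)
G/468796 - 447338/y(579) = -339114/468796 - 447338/(11 + 579) = -339114*1/468796 - 447338/590 = -169557/234398 - 447338*1/590 = -169557/234398 - 3791/5 = -889450603/1171990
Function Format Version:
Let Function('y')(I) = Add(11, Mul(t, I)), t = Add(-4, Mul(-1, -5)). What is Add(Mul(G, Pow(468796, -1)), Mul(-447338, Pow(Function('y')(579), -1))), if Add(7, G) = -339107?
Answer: Rational(-889450603, 1171990) ≈ -758.92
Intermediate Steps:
t = 1 (t = Add(-4, 5) = 1)
G = -339114 (G = Add(-7, -339107) = -339114)
Function('y')(I) = Add(11, I) (Function('y')(I) = Add(11, Mul(1, I)) = Add(11, I))
Add(Mul(G, Pow(468796, -1)), Mul(-447338, Pow(Function('y')(579), -1))) = Add(Mul(-339114, Pow(468796, -1)), Mul(-447338, Pow(Add(11, 579), -1))) = Add(Mul(-339114, Rational(1, 468796)), Mul(-447338, Pow(590, -1))) = Add(Rational(-169557, 234398), Mul(-447338, Rational(1, 590))) = Add(Rational(-169557, 234398), Rational(-3791, 5)) = Rational(-889450603, 1171990)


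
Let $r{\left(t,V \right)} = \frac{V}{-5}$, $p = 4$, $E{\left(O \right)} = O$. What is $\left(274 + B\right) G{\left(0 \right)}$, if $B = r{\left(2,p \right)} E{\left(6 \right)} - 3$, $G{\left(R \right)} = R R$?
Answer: $0$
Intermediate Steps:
$G{\left(R \right)} = R^{2}$
$r{\left(t,V \right)} = - \frac{V}{5}$ ($r{\left(t,V \right)} = V \left(- \frac{1}{5}\right) = - \frac{V}{5}$)
$B = - \frac{39}{5}$ ($B = \left(- \frac{1}{5}\right) 4 \cdot 6 - 3 = \left(- \frac{4}{5}\right) 6 - 3 = - \frac{24}{5} - 3 = - \frac{39}{5} \approx -7.8$)
$\left(274 + B\right) G{\left(0 \right)} = \left(274 - \frac{39}{5}\right) 0^{2} = \frac{1331}{5} \cdot 0 = 0$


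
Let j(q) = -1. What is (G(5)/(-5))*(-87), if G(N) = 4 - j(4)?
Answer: 87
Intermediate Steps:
G(N) = 5 (G(N) = 4 - 1*(-1) = 4 + 1 = 5)
(G(5)/(-5))*(-87) = (5/(-5))*(-87) = (5*(-1/5))*(-87) = -1*(-87) = 87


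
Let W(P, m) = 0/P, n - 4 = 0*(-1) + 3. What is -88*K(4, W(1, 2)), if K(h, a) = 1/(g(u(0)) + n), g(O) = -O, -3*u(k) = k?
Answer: -88/7 ≈ -12.571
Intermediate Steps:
u(k) = -k/3
n = 7 (n = 4 + (0*(-1) + 3) = 4 + (0 + 3) = 4 + 3 = 7)
W(P, m) = 0
K(h, a) = ⅐ (K(h, a) = 1/(-(-1)*0/3 + 7) = 1/(-1*0 + 7) = 1/(0 + 7) = 1/7 = ⅐)
-88*K(4, W(1, 2)) = -88*⅐ = -88/7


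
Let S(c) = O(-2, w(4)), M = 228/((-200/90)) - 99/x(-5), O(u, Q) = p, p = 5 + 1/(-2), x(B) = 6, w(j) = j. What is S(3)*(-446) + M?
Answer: -21261/10 ≈ -2126.1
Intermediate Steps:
p = 9/2 (p = 5 - ½ = 9/2 ≈ 4.5000)
O(u, Q) = 9/2
M = -1191/10 (M = 228/((-200/90)) - 99/6 = 228/((-200*1/90)) - 99*⅙ = 228/(-20/9) - 33/2 = 228*(-9/20) - 33/2 = -513/5 - 33/2 = -1191/10 ≈ -119.10)
S(c) = 9/2
S(3)*(-446) + M = (9/2)*(-446) - 1191/10 = -2007 - 1191/10 = -21261/10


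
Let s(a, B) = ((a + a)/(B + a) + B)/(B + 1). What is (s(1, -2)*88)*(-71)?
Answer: -24992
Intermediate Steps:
s(a, B) = (B + 2*a/(B + a))/(1 + B) (s(a, B) = ((2*a)/(B + a) + B)/(1 + B) = (2*a/(B + a) + B)/(1 + B) = (B + 2*a/(B + a))/(1 + B))
(s(1, -2)*88)*(-71) = ((((-2)**2 + 2*1 - 2*1)/(-2 + 1 + (-2)**2 - 2*1))*88)*(-71) = (((4 + 2 - 2)/(-2 + 1 + 4 - 2))*88)*(-71) = ((4/1)*88)*(-71) = ((1*4)*88)*(-71) = (4*88)*(-71) = 352*(-71) = -24992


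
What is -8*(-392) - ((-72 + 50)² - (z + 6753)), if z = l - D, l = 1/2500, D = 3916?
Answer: 13722501/2500 ≈ 5489.0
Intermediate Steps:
l = 1/2500 ≈ 0.00040000
z = -9789999/2500 (z = 1/2500 - 1*3916 = 1/2500 - 3916 = -9789999/2500 ≈ -3916.0)
-8*(-392) - ((-72 + 50)² - (z + 6753)) = -8*(-392) - ((-72 + 50)² - (-9789999/2500 + 6753)) = 3136 - ((-22)² - 1*7092501/2500) = 3136 - (484 - 7092501/2500) = 3136 - 1*(-5882501/2500) = 3136 + 5882501/2500 = 13722501/2500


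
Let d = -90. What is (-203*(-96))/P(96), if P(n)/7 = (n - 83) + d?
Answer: -2784/77 ≈ -36.156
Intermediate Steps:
P(n) = -1211 + 7*n (P(n) = 7*((n - 83) - 90) = 7*((-83 + n) - 90) = 7*(-173 + n) = -1211 + 7*n)
(-203*(-96))/P(96) = (-203*(-96))/(-1211 + 7*96) = 19488/(-1211 + 672) = 19488/(-539) = 19488*(-1/539) = -2784/77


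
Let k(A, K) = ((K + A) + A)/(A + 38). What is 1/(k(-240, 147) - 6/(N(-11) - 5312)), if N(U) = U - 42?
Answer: 1083730/1787757 ≈ 0.60620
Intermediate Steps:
N(U) = -42 + U
k(A, K) = (K + 2*A)/(38 + A) (k(A, K) = ((A + K) + A)/(38 + A) = (K + 2*A)/(38 + A))
1/(k(-240, 147) - 6/(N(-11) - 5312)) = 1/((147 + 2*(-240))/(38 - 240) - 6/((-42 - 11) - 5312)) = 1/((147 - 480)/(-202) - 6/(-53 - 5312)) = 1/(-1/202*(-333) - 6/(-5365)) = 1/(333/202 - 6*(-1/5365)) = 1/(333/202 + 6/5365) = 1/(1787757/1083730) = 1083730/1787757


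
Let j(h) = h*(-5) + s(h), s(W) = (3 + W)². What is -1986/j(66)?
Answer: -662/1477 ≈ -0.44821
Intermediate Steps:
j(h) = (3 + h)² - 5*h (j(h) = h*(-5) + (3 + h)² = -5*h + (3 + h)² = (3 + h)² - 5*h)
-1986/j(66) = -1986/(9 + 66 + 66²) = -1986/(9 + 66 + 4356) = -1986/4431 = -1986*1/4431 = -662/1477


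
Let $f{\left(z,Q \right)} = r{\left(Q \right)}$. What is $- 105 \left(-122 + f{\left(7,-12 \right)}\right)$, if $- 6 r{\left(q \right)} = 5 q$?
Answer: $11760$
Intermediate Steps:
$r{\left(q \right)} = - \frac{5 q}{6}$
$f{\left(z,Q \right)} = - \frac{5 Q}{6}$
$- 105 \left(-122 + f{\left(7,-12 \right)}\right) = - 105 \left(-122 - -10\right) = - 105 \left(-122 + 10\right) = \left(-105\right) \left(-112\right) = 11760$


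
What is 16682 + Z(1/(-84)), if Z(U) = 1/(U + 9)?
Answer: 12594994/755 ≈ 16682.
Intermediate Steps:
Z(U) = 1/(9 + U)
16682 + Z(1/(-84)) = 16682 + 1/(9 + 1/(-84)) = 16682 + 1/(9 - 1/84) = 16682 + 1/(755/84) = 16682 + 84/755 = 12594994/755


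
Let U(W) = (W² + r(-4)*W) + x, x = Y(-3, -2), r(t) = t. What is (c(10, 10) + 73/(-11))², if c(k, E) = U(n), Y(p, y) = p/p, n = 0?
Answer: 3844/121 ≈ 31.769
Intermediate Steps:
Y(p, y) = 1
x = 1
U(W) = 1 + W² - 4*W (U(W) = (W² - 4*W) + 1 = 1 + W² - 4*W)
c(k, E) = 1 (c(k, E) = 1 + 0² - 4*0 = 1 + 0 + 0 = 1)
(c(10, 10) + 73/(-11))² = (1 + 73/(-11))² = (1 + 73*(-1/11))² = (1 - 73/11)² = (-62/11)² = 3844/121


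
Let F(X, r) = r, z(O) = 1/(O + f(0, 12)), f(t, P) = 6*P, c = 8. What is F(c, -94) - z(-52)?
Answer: -1881/20 ≈ -94.050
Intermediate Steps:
z(O) = 1/(72 + O) (z(O) = 1/(O + 6*12) = 1/(O + 72) = 1/(72 + O))
F(c, -94) - z(-52) = -94 - 1/(72 - 52) = -94 - 1/20 = -1881/20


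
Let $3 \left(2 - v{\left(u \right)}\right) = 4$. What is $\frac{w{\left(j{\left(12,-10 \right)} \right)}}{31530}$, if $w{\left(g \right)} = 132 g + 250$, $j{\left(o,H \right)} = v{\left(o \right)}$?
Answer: $\frac{169}{15765} \approx 0.01072$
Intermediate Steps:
$v{\left(u \right)} = \frac{2}{3}$ ($v{\left(u \right)} = 2 - \frac{4}{3} = \frac{2}{3}$)
$j{\left(o,H \right)} = \frac{2}{3}$
$w{\left(g \right)} = 250 + 132 g$
$\frac{w{\left(j{\left(12,-10 \right)} \right)}}{31530} = \frac{250 + 132 \cdot \frac{2}{3}}{31530} = \left(250 + 88\right) \frac{1}{31530} = 338 \cdot \frac{1}{31530} = \frac{169}{15765}$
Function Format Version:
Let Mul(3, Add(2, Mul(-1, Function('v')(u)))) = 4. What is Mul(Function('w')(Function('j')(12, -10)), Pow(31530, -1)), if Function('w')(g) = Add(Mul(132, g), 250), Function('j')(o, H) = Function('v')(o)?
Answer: Rational(169, 15765) ≈ 0.010720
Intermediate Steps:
Function('v')(u) = Rational(2, 3) (Function('v')(u) = Add(2, Mul(Rational(-1, 3), 4)) = Add(2, Rational(-4, 3)) = Rational(2, 3))
Function('j')(o, H) = Rational(2, 3)
Function('w')(g) = Add(250, Mul(132, g))
Mul(Function('w')(Function('j')(12, -10)), Pow(31530, -1)) = Mul(Add(250, Mul(132, Rational(2, 3))), Pow(31530, -1)) = Mul(Add(250, 88), Rational(1, 31530)) = Mul(338, Rational(1, 31530)) = Rational(169, 15765)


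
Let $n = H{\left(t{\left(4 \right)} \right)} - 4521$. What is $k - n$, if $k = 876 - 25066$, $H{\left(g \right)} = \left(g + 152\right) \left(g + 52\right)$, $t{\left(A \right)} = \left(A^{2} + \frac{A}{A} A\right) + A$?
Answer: $-33045$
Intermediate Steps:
$t{\left(A \right)} = A^{2} + 2 A$ ($t{\left(A \right)} = \left(A^{2} + 1 A\right) + A = \left(A^{2} + A\right) + A = \left(A + A^{2}\right) + A = A^{2} + 2 A$)
$H{\left(g \right)} = \left(52 + g\right) \left(152 + g\right)$ ($H{\left(g \right)} = \left(152 + g\right) \left(52 + g\right) = \left(52 + g\right) \left(152 + g\right)$)
$k = -24190$ ($k = 876 - 25066 = -24190$)
$n = 8855$ ($n = \left(7904 + \left(4 \left(2 + 4\right)\right)^{2} + 204 \cdot 4 \left(2 + 4\right)\right) - 4521 = \left(7904 + \left(4 \cdot 6\right)^{2} + 204 \cdot 4 \cdot 6\right) - 4521 = \left(7904 + 24^{2} + 204 \cdot 24\right) - 4521 = \left(7904 + 576 + 4896\right) - 4521 = 13376 - 4521 = 8855$)
$k - n = -24190 - 8855 = -33045$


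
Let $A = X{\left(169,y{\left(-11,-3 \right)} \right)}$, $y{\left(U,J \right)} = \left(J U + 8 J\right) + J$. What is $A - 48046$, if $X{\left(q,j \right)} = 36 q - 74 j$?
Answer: $-42406$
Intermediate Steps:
$y{\left(U,J \right)} = 9 J + J U$ ($y{\left(U,J \right)} = \left(8 J + J U\right) + J = 9 J + J U$)
$X{\left(q,j \right)} = - 74 j + 36 q$
$A = 5640$ ($A = - 74 \left(- 3 \left(9 - 11\right)\right) + 36 \cdot 169 = - 74 \left(\left(-3\right) \left(-2\right)\right) + 6084 = \left(-74\right) 6 + 6084 = -444 + 6084 = 5640$)
$A - 48046 = 5640 - 48046 = -42406$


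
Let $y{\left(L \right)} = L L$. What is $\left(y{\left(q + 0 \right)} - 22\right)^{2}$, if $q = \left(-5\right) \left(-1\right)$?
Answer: $9$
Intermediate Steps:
$q = 5$
$y{\left(L \right)} = L^{2}$
$\left(y{\left(q + 0 \right)} - 22\right)^{2} = \left(\left(5 + 0\right)^{2} - 22\right)^{2} = \left(5^{2} - 22\right)^{2} = \left(25 - 22\right)^{2} = 3^{2} = 9$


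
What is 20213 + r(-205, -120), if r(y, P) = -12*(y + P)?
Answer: 24113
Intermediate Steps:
r(y, P) = -12*P - 12*y (r(y, P) = -12*(P + y) = -12*P - 12*y)
20213 + r(-205, -120) = 20213 + (-12*(-120) - 12*(-205)) = 20213 + (1440 + 2460) = 20213 + 3900 = 24113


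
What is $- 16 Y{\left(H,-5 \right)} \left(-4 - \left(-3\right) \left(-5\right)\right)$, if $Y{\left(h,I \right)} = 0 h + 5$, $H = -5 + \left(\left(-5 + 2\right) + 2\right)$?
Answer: $1520$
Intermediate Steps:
$H = -6$ ($H = -5 + \left(-3 + 2\right) = -5 - 1 = -6$)
$Y{\left(h,I \right)} = 5$ ($Y{\left(h,I \right)} = 0 + 5 = 5$)
$- 16 Y{\left(H,-5 \right)} \left(-4 - \left(-3\right) \left(-5\right)\right) = \left(-16\right) 5 \left(-4 - \left(-3\right) \left(-5\right)\right) = - 80 \left(-4 - 15\right) = \left(-80\right) \left(-19\right) = 1520$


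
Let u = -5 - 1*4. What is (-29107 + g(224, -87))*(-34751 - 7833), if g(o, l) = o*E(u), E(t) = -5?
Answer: 1287186568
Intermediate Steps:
u = -9 (u = -5 - 4 = -9)
g(o, l) = -5*o (g(o, l) = o*(-5) = -5*o)
(-29107 + g(224, -87))*(-34751 - 7833) = (-29107 - 5*224)*(-34751 - 7833) = (-29107 - 1120)*(-42584) = -30227*(-42584) = 1287186568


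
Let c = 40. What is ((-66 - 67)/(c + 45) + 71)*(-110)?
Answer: -129844/17 ≈ -7637.9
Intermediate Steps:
((-66 - 67)/(c + 45) + 71)*(-110) = ((-66 - 67)/(40 + 45) + 71)*(-110) = (-133/85 + 71)*(-110) = (5902/85)*(-110) = -129844/17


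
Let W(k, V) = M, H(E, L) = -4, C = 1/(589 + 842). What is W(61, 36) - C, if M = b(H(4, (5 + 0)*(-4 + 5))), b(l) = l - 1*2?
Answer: -8587/1431 ≈ -6.0007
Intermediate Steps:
C = 1/1431 ≈ 0.00069881
b(l) = -2 + l (b(l) = l - 2 = -2 + l)
M = -6 (M = -2 - 4 = -6)
W(k, V) = -6
W(61, 36) - C = -6 - 1*1/1431 = -6 - 1/1431 = -8587/1431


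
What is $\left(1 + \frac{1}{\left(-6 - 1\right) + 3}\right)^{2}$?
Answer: $\frac{9}{16} \approx 0.5625$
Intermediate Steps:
$\left(1 + \frac{1}{\left(-6 - 1\right) + 3}\right)^{2} = \left(1 + \frac{1}{-7 + 3}\right)^{2} = \left(1 + \frac{1}{-4}\right)^{2} = \left(1 - \frac{1}{4}\right)^{2} = \left(\frac{3}{4}\right)^{2} = \frac{9}{16}$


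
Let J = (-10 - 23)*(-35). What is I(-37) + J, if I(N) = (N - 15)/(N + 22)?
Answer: 17377/15 ≈ 1158.5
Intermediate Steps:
J = 1155 (J = -33*(-35) = 1155)
I(N) = (-15 + N)/(22 + N)
I(-37) + J = (-15 - 37)/(22 - 37) + 1155 = -52/(-15) + 1155 = -1/15*(-52) + 1155 = 52/15 + 1155 = 17377/15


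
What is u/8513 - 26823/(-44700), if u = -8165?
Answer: -45543767/126843700 ≈ -0.35905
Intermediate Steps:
u/8513 - 26823/(-44700) = -8165/8513 - 26823/(-44700) = -8165*1/8513 - 26823*(-1/44700) = -8165/8513 + 8941/14900 = -45543767/126843700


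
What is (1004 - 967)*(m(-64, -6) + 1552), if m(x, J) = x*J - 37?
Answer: 70263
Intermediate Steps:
m(x, J) = -37 + J*x (m(x, J) = J*x - 37 = -37 + J*x)
(1004 - 967)*(m(-64, -6) + 1552) = (1004 - 967)*((-37 - 6*(-64)) + 1552) = 37*((-37 + 384) + 1552) = 37*(347 + 1552) = 37*1899 = 70263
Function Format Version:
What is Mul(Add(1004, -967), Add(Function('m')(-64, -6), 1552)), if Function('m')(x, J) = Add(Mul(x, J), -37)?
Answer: 70263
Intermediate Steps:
Function('m')(x, J) = Add(-37, Mul(J, x)) (Function('m')(x, J) = Add(Mul(J, x), -37) = Add(-37, Mul(J, x)))
Mul(Add(1004, -967), Add(Function('m')(-64, -6), 1552)) = Mul(Add(1004, -967), Add(Add(-37, Mul(-6, -64)), 1552)) = Mul(37, Add(Add(-37, 384), 1552)) = Mul(37, Add(347, 1552)) = Mul(37, 1899) = 70263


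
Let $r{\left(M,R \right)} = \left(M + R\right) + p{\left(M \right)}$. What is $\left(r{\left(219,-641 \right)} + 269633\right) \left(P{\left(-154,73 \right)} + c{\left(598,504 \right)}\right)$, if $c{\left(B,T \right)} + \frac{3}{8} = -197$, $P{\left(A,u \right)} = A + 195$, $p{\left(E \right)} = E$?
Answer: $- \frac{168528465}{4} \approx -4.2132 \cdot 10^{7}$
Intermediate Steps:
$r{\left(M,R \right)} = R + 2 M$ ($r{\left(M,R \right)} = \left(M + R\right) + M = R + 2 M$)
$P{\left(A,u \right)} = 195 + A$
$c{\left(B,T \right)} = - \frac{1579}{8}$ ($c{\left(B,T \right)} = - \frac{3}{8} - 197 = - \frac{1579}{8}$)
$\left(r{\left(219,-641 \right)} + 269633\right) \left(P{\left(-154,73 \right)} + c{\left(598,504 \right)}\right) = \left(\left(-641 + 2 \cdot 219\right) + 269633\right) \left(\left(195 - 154\right) - \frac{1579}{8}\right) = \left(\left(-641 + 438\right) + 269633\right) \left(41 - \frac{1579}{8}\right) = \left(-203 + 269633\right) \left(- \frac{1251}{8}\right) = 269430 \left(- \frac{1251}{8}\right) = - \frac{168528465}{4}$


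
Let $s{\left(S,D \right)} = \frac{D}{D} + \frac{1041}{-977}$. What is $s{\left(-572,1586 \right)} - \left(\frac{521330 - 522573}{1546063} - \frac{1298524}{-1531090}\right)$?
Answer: $- \frac{34049420690897}{37301885191945} \approx -0.91281$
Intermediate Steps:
$s{\left(S,D \right)} = - \frac{64}{977}$ ($s{\left(S,D \right)} = 1 + 1041 \left(- \frac{1}{977}\right) = 1 - \frac{1041}{977} = - \frac{64}{977}$)
$s{\left(-572,1586 \right)} - \left(\frac{521330 - 522573}{1546063} - \frac{1298524}{-1531090}\right) = - \frac{64}{977} - \left(\frac{521330 - 522573}{1546063} - \frac{1298524}{-1531090}\right) = - \frac{64}{977} - \left(\left(-1243\right) \frac{1}{1546063} - - \frac{649262}{765545}\right) = - \frac{64}{977} - \left(- \frac{1243}{1546063} + \frac{649262}{765545}\right) = - \frac{64}{977} - \frac{32349947841}{38180025785} = - \frac{34049420690897}{37301885191945}$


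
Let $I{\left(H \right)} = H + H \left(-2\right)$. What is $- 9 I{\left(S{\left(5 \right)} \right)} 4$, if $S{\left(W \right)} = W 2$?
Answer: $360$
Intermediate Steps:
$S{\left(W \right)} = 2 W$
$I{\left(H \right)} = - H$ ($I{\left(H \right)} = H - 2 H = - H$)
$- 9 I{\left(S{\left(5 \right)} \right)} 4 = - 9 \left(- 2 \cdot 5\right) 4 = - 9 \left(\left(-1\right) 10\right) 4 = \left(-9\right) \left(-10\right) 4 = 90 \cdot 4 = 360$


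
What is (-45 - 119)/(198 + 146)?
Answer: -41/86 ≈ -0.47674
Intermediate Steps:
(-45 - 119)/(198 + 146) = -164/344 = -164*1/344 = -41/86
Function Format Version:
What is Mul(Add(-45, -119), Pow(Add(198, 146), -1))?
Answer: Rational(-41, 86) ≈ -0.47674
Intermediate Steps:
Mul(Add(-45, -119), Pow(Add(198, 146), -1)) = Mul(-164, Pow(344, -1)) = Mul(-164, Rational(1, 344)) = Rational(-41, 86)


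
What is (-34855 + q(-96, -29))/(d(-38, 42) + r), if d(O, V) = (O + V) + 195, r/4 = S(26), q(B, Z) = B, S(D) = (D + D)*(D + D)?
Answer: -34951/11015 ≈ -3.1730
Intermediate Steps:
S(D) = 4*D² (S(D) = (2*D)*(2*D) = 4*D²)
r = 10816 (r = 4*(4*26²) = 4*(4*676) = 4*2704 = 10816)
d(O, V) = 195 + O + V
(-34855 + q(-96, -29))/(d(-38, 42) + r) = (-34855 - 96)/((195 - 38 + 42) + 10816) = -34951/(199 + 10816) = -34951/11015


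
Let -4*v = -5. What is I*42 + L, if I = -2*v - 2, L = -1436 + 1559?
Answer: -66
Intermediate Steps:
v = 5/4 (v = -¼*(-5) = 5/4 ≈ 1.2500)
L = 123
I = -9/2 (I = -2*5/4 - 2 = -5/2 - 2 = -9/2 ≈ -4.5000)
I*42 + L = -9/2*42 + 123 = -189 + 123 = -66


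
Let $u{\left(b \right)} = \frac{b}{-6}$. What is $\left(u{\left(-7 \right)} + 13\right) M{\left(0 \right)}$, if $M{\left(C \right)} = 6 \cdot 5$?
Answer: $425$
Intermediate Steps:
$u{\left(b \right)} = - \frac{b}{6}$ ($u{\left(b \right)} = b \left(- \frac{1}{6}\right) = - \frac{b}{6}$)
$M{\left(C \right)} = 30$
$\left(u{\left(-7 \right)} + 13\right) M{\left(0 \right)} = \left(\left(- \frac{1}{6}\right) \left(-7\right) + 13\right) 30 = \left(\frac{7}{6} + 13\right) 30 = \frac{85}{6} \cdot 30 = 425$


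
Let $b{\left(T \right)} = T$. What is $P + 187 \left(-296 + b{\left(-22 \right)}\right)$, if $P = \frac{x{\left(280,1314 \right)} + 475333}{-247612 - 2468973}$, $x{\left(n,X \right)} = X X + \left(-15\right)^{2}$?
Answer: $- \frac{161546645764}{2716585} \approx -59467.0$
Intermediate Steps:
$x{\left(n,X \right)} = 225 + X^{2}$ ($x{\left(n,X \right)} = X^{2} + 225 = 225 + X^{2}$)
$P = - \frac{2202154}{2716585}$ ($P = \frac{\left(225 + 1314^{2}\right) + 475333}{-247612 - 2468973} = \frac{\left(225 + 1726596\right) + 475333}{-2716585} = \left(1726821 + 475333\right) \left(- \frac{1}{2716585}\right) = 2202154 \left(- \frac{1}{2716585}\right) = - \frac{2202154}{2716585} \approx -0.81063$)
$P + 187 \left(-296 + b{\left(-22 \right)}\right) = - \frac{2202154}{2716585} + 187 \left(-296 - 22\right) = - \frac{2202154}{2716585} + 187 \left(-318\right) = - \frac{2202154}{2716585} - 59466 = - \frac{161546645764}{2716585}$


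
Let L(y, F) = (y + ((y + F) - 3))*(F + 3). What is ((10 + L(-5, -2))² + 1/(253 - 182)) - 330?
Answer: -21654/71 ≈ -304.99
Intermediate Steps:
L(y, F) = (3 + F)*(-3 + F + 2*y) (L(y, F) = (y + ((F + y) - 3))*(3 + F) = (y + (-3 + F + y))*(3 + F) = (-3 + F + 2*y)*(3 + F) = (3 + F)*(-3 + F + 2*y))
((10 + L(-5, -2))² + 1/(253 - 182)) - 330 = ((10 + (-9 + (-2)² + 6*(-5) + 2*(-2)*(-5)))² + 1/(253 - 182)) - 330 = ((10 + (-9 + 4 - 30 + 20))² + 1/71) - 330 = ((10 - 15)² + 1/71) - 330 = ((-5)² + 1/71) - 330 = (25 + 1/71) - 330 = 1776/71 - 330 = -21654/71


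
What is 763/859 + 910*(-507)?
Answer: -396316067/859 ≈ -4.6137e+5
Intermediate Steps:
763/859 + 910*(-507) = 763*(1/859) - 461370 = 763/859 - 461370 = -396316067/859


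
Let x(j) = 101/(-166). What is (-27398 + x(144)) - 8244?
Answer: -5916673/166 ≈ -35643.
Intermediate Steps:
x(j) = -101/166 (x(j) = 101*(-1/166) = -101/166)
(-27398 + x(144)) - 8244 = (-27398 - 101/166) - 8244 = -4548169/166 - 8244 = -5916673/166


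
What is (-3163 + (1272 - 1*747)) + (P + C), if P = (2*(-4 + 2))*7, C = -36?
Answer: -2702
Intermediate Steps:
P = -28 (P = (2*(-2))*7 = -4*7 = -28)
(-3163 + (1272 - 1*747)) + (P + C) = (-3163 + (1272 - 1*747)) + (-28 - 36) = (-3163 + (1272 - 747)) - 64 = (-3163 + 525) - 64 = -2638 - 64 = -2702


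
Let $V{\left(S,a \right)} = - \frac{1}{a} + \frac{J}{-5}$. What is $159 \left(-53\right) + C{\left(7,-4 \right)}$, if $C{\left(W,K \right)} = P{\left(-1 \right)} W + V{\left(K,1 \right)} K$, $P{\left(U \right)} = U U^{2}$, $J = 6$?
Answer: $- \frac{42126}{5} \approx -8425.2$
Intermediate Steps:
$V{\left(S,a \right)} = - \frac{6}{5} - \frac{1}{a}$ ($V{\left(S,a \right)} = - \frac{1}{a} + \frac{6}{-5} = - \frac{1}{a} + 6 \left(- \frac{1}{5}\right) = - \frac{1}{a} - \frac{6}{5} = - \frac{6}{5} - \frac{1}{a}$)
$P{\left(U \right)} = U^{3}$
$C{\left(W,K \right)} = - W - \frac{11 K}{5}$ ($C{\left(W,K \right)} = \left(-1\right)^{3} W + \left(- \frac{6}{5} - 1^{-1}\right) K = - W + \left(- \frac{6}{5} - 1\right) K = - W - \frac{11 K}{5}$)
$159 \left(-53\right) + C{\left(7,-4 \right)} = 159 \left(-53\right) - - \frac{9}{5} = -8427 + \left(-7 + \frac{44}{5}\right) = -8427 + \frac{9}{5} = - \frac{42126}{5}$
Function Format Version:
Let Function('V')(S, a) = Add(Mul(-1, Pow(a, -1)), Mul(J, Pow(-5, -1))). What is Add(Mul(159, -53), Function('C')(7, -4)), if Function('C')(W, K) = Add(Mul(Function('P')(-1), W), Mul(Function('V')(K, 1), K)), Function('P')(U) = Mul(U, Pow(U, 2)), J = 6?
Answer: Rational(-42126, 5) ≈ -8425.2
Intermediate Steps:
Function('V')(S, a) = Add(Rational(-6, 5), Mul(-1, Pow(a, -1))) (Function('V')(S, a) = Add(Mul(-1, Pow(a, -1)), Mul(6, Pow(-5, -1))) = Add(Mul(-1, Pow(a, -1)), Mul(6, Rational(-1, 5))) = Add(Mul(-1, Pow(a, -1)), Rational(-6, 5)) = Add(Rational(-6, 5), Mul(-1, Pow(a, -1))))
Function('P')(U) = Pow(U, 3)
Function('C')(W, K) = Add(Mul(-1, W), Mul(Rational(-11, 5), K)) (Function('C')(W, K) = Add(Mul(Pow(-1, 3), W), Mul(Add(Rational(-6, 5), Mul(-1, Pow(1, -1))), K)) = Add(Mul(-1, W), Mul(Add(Rational(-6, 5), Mul(-1, 1)), K)) = Add(Mul(-1, W), Mul(Add(Rational(-6, 5), -1), K)) = Add(Mul(-1, W), Mul(Rational(-11, 5), K)))
Add(Mul(159, -53), Function('C')(7, -4)) = Add(Mul(159, -53), Add(Mul(-1, 7), Mul(Rational(-11, 5), -4))) = Add(-8427, Add(-7, Rational(44, 5))) = Add(-8427, Rational(9, 5)) = Rational(-42126, 5)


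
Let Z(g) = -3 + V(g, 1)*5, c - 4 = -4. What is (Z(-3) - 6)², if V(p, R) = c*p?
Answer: 81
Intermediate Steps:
c = 0 (c = 4 - 4 = 0)
V(p, R) = 0 (V(p, R) = 0*p = 0)
Z(g) = -3 (Z(g) = -3 + 0*5 = -3 + 0 = -3)
(Z(-3) - 6)² = (-3 - 6)² = (-9)² = 81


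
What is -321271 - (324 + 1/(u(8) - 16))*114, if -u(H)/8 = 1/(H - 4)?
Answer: -1074602/3 ≈ -3.5820e+5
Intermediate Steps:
u(H) = -8/(-4 + H) (u(H) = -8/(H - 4) = -8/(-4 + H))
-321271 - (324 + 1/(u(8) - 16))*114 = -321271 - (324 + 1/(-8/(-4 + 8) - 16))*114 = -321271 - (324 + 1/(-8/4 - 16))*114 = -321271 - (324 + 1/(-8*¼ - 16))*114 = -321271 - (324 + 1/(-2 - 16))*114 = -321271 - (324 + 1/(-18))*114 = -321271 - (324 - 1/18)*114 = -321271 - 5831*114/18 = -321271 - 1*110789/3 = -321271 - 110789/3 = -1074602/3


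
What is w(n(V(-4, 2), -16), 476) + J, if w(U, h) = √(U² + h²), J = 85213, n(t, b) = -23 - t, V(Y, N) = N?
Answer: 85213 + √227201 ≈ 85690.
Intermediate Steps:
w(n(V(-4, 2), -16), 476) + J = √((-23 - 1*2)² + 476²) + 85213 = √((-23 - 2)² + 226576) + 85213 = √((-25)² + 226576) + 85213 = √(625 + 226576) + 85213 = √227201 + 85213 = 85213 + √227201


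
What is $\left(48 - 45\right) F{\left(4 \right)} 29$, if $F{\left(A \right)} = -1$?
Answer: $-87$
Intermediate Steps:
$\left(48 - 45\right) F{\left(4 \right)} 29 = \left(48 - 45\right) \left(-1\right) 29 = 3 \left(-1\right) 29 = \left(-3\right) 29 = -87$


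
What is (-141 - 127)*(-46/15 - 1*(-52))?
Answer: -196712/15 ≈ -13114.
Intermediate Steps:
(-141 - 127)*(-46/15 - 1*(-52)) = -268*(-46*1/15 + 52) = -268*(-46/15 + 52) = -268*734/15 = -196712/15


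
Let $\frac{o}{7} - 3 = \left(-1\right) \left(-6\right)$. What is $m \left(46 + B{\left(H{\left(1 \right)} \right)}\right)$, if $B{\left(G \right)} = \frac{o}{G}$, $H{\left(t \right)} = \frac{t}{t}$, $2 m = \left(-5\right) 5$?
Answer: $- \frac{2725}{2} \approx -1362.5$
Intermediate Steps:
$m = - \frac{25}{2}$ ($m = \frac{\left(-5\right) 5}{2} = \frac{1}{2} \left(-25\right) = - \frac{25}{2} \approx -12.5$)
$o = 63$ ($o = 21 + 7 \left(\left(-1\right) \left(-6\right)\right) = 21 + 7 \cdot 6 = 21 + 42 = 63$)
$H{\left(t \right)} = 1$
$B{\left(G \right)} = \frac{63}{G}$
$m \left(46 + B{\left(H{\left(1 \right)} \right)}\right) = - \frac{25 \left(46 + \frac{63}{1}\right)}{2} = - \frac{25 \left(46 + 63 \cdot 1\right)}{2} = - \frac{25 \left(46 + 63\right)}{2} = \left(- \frac{25}{2}\right) 109 = - \frac{2725}{2}$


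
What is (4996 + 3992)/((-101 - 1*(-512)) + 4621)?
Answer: 2247/1258 ≈ 1.7862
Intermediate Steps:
(4996 + 3992)/((-101 - 1*(-512)) + 4621) = 8988/((-101 + 512) + 4621) = 8988/(411 + 4621) = 8988/5032 = 8988*(1/5032) = 2247/1258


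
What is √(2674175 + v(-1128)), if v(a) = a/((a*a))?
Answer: √850644370518/564 ≈ 1635.3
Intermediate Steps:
v(a) = 1/a (v(a) = a/(a²) = a/a² = 1/a)
√(2674175 + v(-1128)) = √(2674175 + 1/(-1128)) = √(2674175 - 1/1128) = √(3016469399/1128) = √850644370518/564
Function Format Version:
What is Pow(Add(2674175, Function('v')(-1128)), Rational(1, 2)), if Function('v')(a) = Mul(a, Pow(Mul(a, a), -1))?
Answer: Mul(Rational(1, 564), Pow(850644370518, Rational(1, 2))) ≈ 1635.3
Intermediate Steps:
Function('v')(a) = Pow(a, -1) (Function('v')(a) = Mul(a, Pow(Pow(a, 2), -1)) = Mul(a, Pow(a, -2)) = Pow(a, -1))
Pow(Add(2674175, Function('v')(-1128)), Rational(1, 2)) = Pow(Add(2674175, Pow(-1128, -1)), Rational(1, 2)) = Pow(Add(2674175, Rational(-1, 1128)), Rational(1, 2)) = Pow(Rational(3016469399, 1128), Rational(1, 2)) = Mul(Rational(1, 564), Pow(850644370518, Rational(1, 2)))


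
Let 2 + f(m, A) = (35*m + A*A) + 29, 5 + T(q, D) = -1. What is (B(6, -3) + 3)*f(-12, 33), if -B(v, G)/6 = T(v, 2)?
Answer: 27144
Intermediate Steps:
T(q, D) = -6 (T(q, D) = -5 - 1 = -6)
B(v, G) = 36 (B(v, G) = -6*(-6) = 36)
f(m, A) = 27 + A² + 35*m (f(m, A) = -2 + ((35*m + A*A) + 29) = -2 + ((35*m + A²) + 29) = -2 + ((A² + 35*m) + 29) = -2 + (29 + A² + 35*m) = 27 + A² + 35*m)
(B(6, -3) + 3)*f(-12, 33) = (36 + 3)*(27 + 33² + 35*(-12)) = 39*(27 + 1089 - 420) = 39*696 = 27144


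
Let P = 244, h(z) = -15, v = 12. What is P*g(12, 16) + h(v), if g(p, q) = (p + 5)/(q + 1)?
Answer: 229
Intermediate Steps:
g(p, q) = (5 + p)/(1 + q)
P*g(12, 16) + h(v) = 244*((5 + 12)/(1 + 16)) - 15 = 244*(17/17) - 15 = 244*((1/17)*17) - 15 = 244*1 - 15 = 244 - 15 = 229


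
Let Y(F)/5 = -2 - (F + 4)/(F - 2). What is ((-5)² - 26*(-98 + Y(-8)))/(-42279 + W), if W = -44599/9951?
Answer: -28708635/420762928 ≈ -0.068230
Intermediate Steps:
Y(F) = -10 - 5*(4 + F)/(-2 + F) (Y(F) = 5*(-2 - (F + 4)/(F - 2)) = 5*(-2 - (4 + F)/(-2 + F)) = -10 - 5*(4 + F)/(-2 + F))
W = -44599/9951 (W = -44599*1/9951 = -44599/9951 ≈ -4.4819)
((-5)² - 26*(-98 + Y(-8)))/(-42279 + W) = ((-5)² - 26*(-98 - 15*(-8)/(-2 - 8)))/(-42279 - 44599/9951) = (25 - 26*(-98 - 15*(-8)/(-10)))/(-420762928/9951) = (25 - 26*(-98 - 15*(-8)*(-⅒)))*(-9951/420762928) = (25 - 26*(-98 - 12))*(-9951/420762928) = (25 - 26*(-110))*(-9951/420762928) = (25 + 2860)*(-9951/420762928) = 2885*(-9951/420762928) = -28708635/420762928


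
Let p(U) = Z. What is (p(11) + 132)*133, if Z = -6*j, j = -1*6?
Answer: 22344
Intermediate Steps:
j = -6
Z = 36 (Z = -6*(-6) = 36)
p(U) = 36
(p(11) + 132)*133 = (36 + 132)*133 = 168*133 = 22344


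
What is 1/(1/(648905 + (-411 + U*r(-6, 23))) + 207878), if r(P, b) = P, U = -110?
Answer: 649154/134944835213 ≈ 4.8105e-6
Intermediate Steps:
1/(1/(648905 + (-411 + U*r(-6, 23))) + 207878) = 1/(1/(648905 + (-411 - 110*(-6))) + 207878) = 1/(1/(648905 + (-411 + 660)) + 207878) = 1/(1/(648905 + 249) + 207878) = 1/(1/649154 + 207878) = 1/(134944835213/649154) = 649154/134944835213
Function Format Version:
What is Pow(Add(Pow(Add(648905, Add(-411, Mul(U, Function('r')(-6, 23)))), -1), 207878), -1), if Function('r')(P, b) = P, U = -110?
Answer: Rational(649154, 134944835213) ≈ 4.8105e-6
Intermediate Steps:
Pow(Add(Pow(Add(648905, Add(-411, Mul(U, Function('r')(-6, 23)))), -1), 207878), -1) = Pow(Add(Pow(Add(648905, Add(-411, Mul(-110, -6))), -1), 207878), -1) = Pow(Add(Pow(Add(648905, Add(-411, 660)), -1), 207878), -1) = Pow(Add(Pow(Add(648905, 249), -1), 207878), -1) = Pow(Add(Pow(649154, -1), 207878), -1) = Pow(Add(Rational(1, 649154), 207878), -1) = Pow(Rational(134944835213, 649154), -1) = Rational(649154, 134944835213)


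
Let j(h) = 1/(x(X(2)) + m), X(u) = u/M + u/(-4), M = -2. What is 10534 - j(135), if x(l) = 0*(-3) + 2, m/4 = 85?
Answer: 3602627/342 ≈ 10534.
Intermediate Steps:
X(u) = -3*u/4 (X(u) = u/(-2) + u/(-4) = u*(-½) + u*(-¼) = -u/2 - u/4 = -3*u/4)
m = 340 (m = 4*85 = 340)
x(l) = 2 (x(l) = 0 + 2 = 2)
j(h) = 1/342 (j(h) = 1/(2 + 340) = 1/342)
10534 - j(135) = 10534 - 1*1/342 = 10534 - 1/342 = 3602627/342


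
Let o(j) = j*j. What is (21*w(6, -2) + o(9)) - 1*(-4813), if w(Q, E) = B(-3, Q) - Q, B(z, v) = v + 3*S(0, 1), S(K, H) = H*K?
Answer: 4894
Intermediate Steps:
o(j) = j²
B(z, v) = v (B(z, v) = v + 3*(1*0) = v + 3*0 = v + 0 = v)
w(Q, E) = 0 (w(Q, E) = Q - Q = 0)
(21*w(6, -2) + o(9)) - 1*(-4813) = (21*0 + 9²) - 1*(-4813) = (0 + 81) + 4813 = 81 + 4813 = 4894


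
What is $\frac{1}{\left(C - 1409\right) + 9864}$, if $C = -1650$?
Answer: $\frac{1}{6805} \approx 0.00014695$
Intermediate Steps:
$\frac{1}{\left(C - 1409\right) + 9864} = \frac{1}{\left(-1650 - 1409\right) + 9864} = \frac{1}{-3059 + 9864} = \frac{1}{6805}$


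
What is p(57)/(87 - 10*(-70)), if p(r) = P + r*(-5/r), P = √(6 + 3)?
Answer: -2/787 ≈ -0.0025413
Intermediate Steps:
P = 3 (P = √9 = 3)
p(r) = -2 (p(r) = 3 + r*(-5/r) = 3 - 5 = -2)
p(57)/(87 - 10*(-70)) = -2/(87 - 10*(-70)) = -2/(87 + 700) = -2/787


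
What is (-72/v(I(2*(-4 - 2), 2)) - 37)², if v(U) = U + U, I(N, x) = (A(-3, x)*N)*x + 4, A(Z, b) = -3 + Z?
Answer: 1898884/1369 ≈ 1387.1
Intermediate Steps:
I(N, x) = 4 - 6*N*x (I(N, x) = ((-3 - 3)*N)*x + 4 = (-6*N)*x + 4 = -6*N*x + 4 = 4 - 6*N*x)
v(U) = 2*U
(-72/v(I(2*(-4 - 2), 2)) - 37)² = (-72*1/(2*(4 - 6*2*(-4 - 2)*2)) - 37)² = (-72*1/(2*(4 - 6*2*(-6)*2)) - 37)² = (-72*1/(2*(4 - 6*(-12)*2)) - 37)² = (-72*1/(2*(4 + 144)) - 37)² = (-72/(2*148) - 37)² = (-72/296 - 37)² = (-72*1/296 - 37)² = (-9/37 - 37)² = (-1378/37)² = 1898884/1369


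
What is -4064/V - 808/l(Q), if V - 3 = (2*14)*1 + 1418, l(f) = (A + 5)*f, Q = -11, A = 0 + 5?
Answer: 361876/79695 ≈ 4.5408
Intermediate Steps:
A = 5
l(f) = 10*f (l(f) = (5 + 5)*f = 10*f)
V = 1449 (V = 3 + ((2*14)*1 + 1418) = 3 + (28*1 + 1418) = 3 + (28 + 1418) = 3 + 1446 = 1449)
-4064/V - 808/l(Q) = -4064/1449 - 808/(10*(-11)) = -4064*1/1449 - 808/(-110) = -4064/1449 - 808*(-1/110) = -4064/1449 + 404/55 = 361876/79695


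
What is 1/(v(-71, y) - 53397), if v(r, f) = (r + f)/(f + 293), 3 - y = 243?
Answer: -53/2830352 ≈ -1.8726e-5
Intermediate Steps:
y = -240 (y = 3 - 1*243 = 3 - 243 = -240)
v(r, f) = (f + r)/(293 + f)
1/(v(-71, y) - 53397) = 1/((-240 - 71)/(293 - 240) - 53397) = 1/(-311/53 - 53397) = 1/(-2830352/53) = -53/2830352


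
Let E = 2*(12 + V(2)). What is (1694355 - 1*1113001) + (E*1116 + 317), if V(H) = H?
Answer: 612919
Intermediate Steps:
E = 28 (E = 2*(12 + 2) = 2*14 = 28)
(1694355 - 1*1113001) + (E*1116 + 317) = (1694355 - 1*1113001) + (28*1116 + 317) = (1694355 - 1113001) + (31248 + 317) = 581354 + 31565 = 612919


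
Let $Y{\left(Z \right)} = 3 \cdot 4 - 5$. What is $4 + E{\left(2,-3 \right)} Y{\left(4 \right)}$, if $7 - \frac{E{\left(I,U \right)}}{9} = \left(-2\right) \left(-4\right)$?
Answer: $-59$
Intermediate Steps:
$Y{\left(Z \right)} = 7$ ($Y{\left(Z \right)} = 12 - 5 = 7$)
$E{\left(I,U \right)} = -9$ ($E{\left(I,U \right)} = 63 - 9 \left(\left(-2\right) \left(-4\right)\right) = 63 - 72 = -9$)
$4 + E{\left(2,-3 \right)} Y{\left(4 \right)} = 4 - 63 = -59$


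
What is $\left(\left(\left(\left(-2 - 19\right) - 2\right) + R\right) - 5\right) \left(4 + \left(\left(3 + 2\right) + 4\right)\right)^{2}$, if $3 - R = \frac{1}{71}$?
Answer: $- \frac{300144}{71} \approx -4227.4$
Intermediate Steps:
$R = \frac{212}{71}$ ($R = 3 - \frac{1}{71} = \frac{212}{71} \approx 2.9859$)
$\left(\left(\left(\left(-2 - 19\right) - 2\right) + R\right) - 5\right) \left(4 + \left(\left(3 + 2\right) + 4\right)\right)^{2} = \left(\left(\left(\left(-2 - 19\right) - 2\right) + \frac{212}{71}\right) - 5\right) \left(4 + \left(\left(3 + 2\right) + 4\right)\right)^{2} = \left(\left(\left(-21 - 2\right) + \frac{212}{71}\right) - 5\right) \left(4 + \left(5 + 4\right)\right)^{2} = \left(\left(-23 + \frac{212}{71}\right) - 5\right) \left(4 + 9\right)^{2} = \left(- \frac{1421}{71} - 5\right) 13^{2} = \left(- \frac{1776}{71}\right) 169 = - \frac{300144}{71}$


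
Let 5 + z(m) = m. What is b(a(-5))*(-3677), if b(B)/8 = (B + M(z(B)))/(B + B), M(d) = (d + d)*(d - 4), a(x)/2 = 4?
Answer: -3677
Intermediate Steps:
z(m) = -5 + m
a(x) = 8 (a(x) = 2*4 = 8)
M(d) = 2*d*(-4 + d) (M(d) = (2*d)*(-4 + d) = 2*d*(-4 + d))
b(B) = 4*(B + 2*(-9 + B)*(-5 + B))/B (b(B) = 8*((B + 2*(-5 + B)*(-4 + (-5 + B)))/(B + B)) = 8*((B + 2*(-5 + B)*(-9 + B))/((2*B))) = 8*((B + 2*(-9 + B)*(-5 + B))*(1/(2*B))) = 8*((B + 2*(-9 + B)*(-5 + B))/(2*B)) = 4*(B + 2*(-9 + B)*(-5 + B))/B)
b(a(-5))*(-3677) = (-108 + 8*8 + 360/8)*(-3677) = (-108 + 64 + 360*(⅛))*(-3677) = (-108 + 64 + 45)*(-3677) = 1*(-3677) = -3677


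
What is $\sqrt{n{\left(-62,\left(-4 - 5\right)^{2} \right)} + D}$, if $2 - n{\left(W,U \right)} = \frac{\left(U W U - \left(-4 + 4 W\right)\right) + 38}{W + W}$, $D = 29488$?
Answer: $\frac{7 \sqrt{514073}}{31} \approx 161.9$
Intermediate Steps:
$n{\left(W,U \right)} = 2 - \frac{42 - 4 W + W U^{2}}{2 W}$ ($n{\left(W,U \right)} = 2 - \frac{\left(U W U - \left(-4 + 4 W\right)\right) + 38}{W + W} = 2 - \frac{\left(W U^{2} - \left(-4 + 4 W\right)\right) + 38}{2 W} = 2 - \left(\left(4 - 4 W + W U^{2}\right) + 38\right) \frac{1}{2 W} = 2 - \left(42 - 4 W + W U^{2}\right) \frac{1}{2 W} = 2 - \frac{42 - 4 W + W U^{2}}{2 W}$)
$\sqrt{n{\left(-62,\left(-4 - 5\right)^{2} \right)} + D} = \sqrt{\left(4 - \frac{21}{-62} - \frac{\left(\left(-4 - 5\right)^{2}\right)^{2}}{2}\right) + 29488} = \sqrt{\left(4 - - \frac{21}{62} - \frac{\left(\left(-9\right)^{2}\right)^{2}}{2}\right) + 29488} = \sqrt{\left(4 + \frac{21}{62} - \frac{81^{2}}{2}\right) + 29488} = \sqrt{\left(4 + \frac{21}{62} - \frac{6561}{2}\right) + 29488} = \sqrt{- \frac{101561}{31} + 29488} = \sqrt{\frac{812567}{31}} = \frac{7 \sqrt{514073}}{31}$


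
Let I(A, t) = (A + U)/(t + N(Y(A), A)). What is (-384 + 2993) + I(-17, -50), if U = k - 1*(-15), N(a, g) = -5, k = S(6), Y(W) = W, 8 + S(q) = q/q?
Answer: 143504/55 ≈ 2609.2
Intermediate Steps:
S(q) = -7 (S(q) = -8 + q/q = -8 + 1 = -7)
k = -7
U = 8 (U = -7 - 1*(-15) = -7 + 15 = 8)
I(A, t) = (8 + A)/(-5 + t) (I(A, t) = (A + 8)/(t - 5) = (8 + A)/(-5 + t))
(-384 + 2993) + I(-17, -50) = (-384 + 2993) + (8 - 17)/(-5 - 50) = 2609 - 9/(-55) = 2609 - 1/55*(-9) = 2609 + 9/55 = 143504/55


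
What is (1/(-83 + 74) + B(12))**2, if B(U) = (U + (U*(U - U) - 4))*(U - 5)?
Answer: 253009/81 ≈ 3123.6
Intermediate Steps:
B(U) = (-5 + U)*(-4 + U) (B(U) = (U + (U*0 - 4))*(-5 + U) = (U + (0 - 4))*(-5 + U) = (U - 4)*(-5 + U) = (-4 + U)*(-5 + U) = (-5 + U)*(-4 + U))
(1/(-83 + 74) + B(12))**2 = (1/(-83 + 74) + (20 + 12**2 - 9*12))**2 = (1/(-9) + (20 + 144 - 108))**2 = (-1/9 + 56)**2 = (503/9)**2 = 253009/81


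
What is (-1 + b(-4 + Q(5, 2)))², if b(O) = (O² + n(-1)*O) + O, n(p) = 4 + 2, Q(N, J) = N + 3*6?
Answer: 243049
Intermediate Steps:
Q(N, J) = 18 + N (Q(N, J) = N + 18 = 18 + N)
n(p) = 6
b(O) = O² + 7*O (b(O) = (O² + 6*O) + O = O² + 7*O)
(-1 + b(-4 + Q(5, 2)))² = (-1 + (-4 + (18 + 5))*(7 + (-4 + (18 + 5))))² = (-1 + (-4 + 23)*(7 + (-4 + 23)))² = (-1 + 19*(7 + 19))² = (-1 + 19*26)² = (-1 + 494)² = 493² = 243049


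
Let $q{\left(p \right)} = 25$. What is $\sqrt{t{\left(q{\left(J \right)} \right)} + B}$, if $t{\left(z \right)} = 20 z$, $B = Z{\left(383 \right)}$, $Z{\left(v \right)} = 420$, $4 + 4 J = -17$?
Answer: $2 \sqrt{230} \approx 30.332$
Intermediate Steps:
$J = - \frac{21}{4}$ ($J = -1 + \frac{1}{4} \left(-17\right) = -1 - \frac{17}{4} = - \frac{21}{4} \approx -5.25$)
$B = 420$
$\sqrt{t{\left(q{\left(J \right)} \right)} + B} = \sqrt{20 \cdot 25 + 420} = \sqrt{500 + 420} = \sqrt{920} = 2 \sqrt{230}$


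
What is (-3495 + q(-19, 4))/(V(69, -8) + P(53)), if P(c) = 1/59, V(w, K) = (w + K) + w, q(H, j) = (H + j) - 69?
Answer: -70387/2557 ≈ -27.527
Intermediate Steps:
q(H, j) = -69 + H + j
V(w, K) = K + 2*w (V(w, K) = (K + w) + w = K + 2*w)
P(c) = 1/59
(-3495 + q(-19, 4))/(V(69, -8) + P(53)) = (-3495 + (-69 - 19 + 4))/((-8 + 2*69) + 1/59) = (-3495 - 84)/((-8 + 138) + 1/59) = -3579/(130 + 1/59) = -3579/7671/59 = -3579*59/7671 = -70387/2557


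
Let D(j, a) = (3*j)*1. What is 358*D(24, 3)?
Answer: 25776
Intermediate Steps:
D(j, a) = 3*j
358*D(24, 3) = 358*(3*24) = 358*72 = 25776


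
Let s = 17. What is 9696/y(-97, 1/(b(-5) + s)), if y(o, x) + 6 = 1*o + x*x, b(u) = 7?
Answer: -5584896/59327 ≈ -94.137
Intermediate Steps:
y(o, x) = -6 + o + x**2 (y(o, x) = -6 + (1*o + x*x) = -6 + (o + x**2) = -6 + o + x**2)
9696/y(-97, 1/(b(-5) + s)) = 9696/(-6 - 97 + (1/(7 + 17))**2) = 9696/(-6 - 97 + (1/24)**2) = 9696/(-6 - 97 + 1/576) = 9696/(-59327/576) = 9696*(-576/59327) = -5584896/59327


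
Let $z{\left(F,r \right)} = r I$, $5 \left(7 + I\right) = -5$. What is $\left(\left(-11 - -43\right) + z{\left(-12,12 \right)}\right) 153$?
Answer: $-9792$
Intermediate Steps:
$I = -8$ ($I = -7 + \frac{1}{5} \left(-5\right) = -7 - 1 = -8$)
$z{\left(F,r \right)} = - 8 r$ ($z{\left(F,r \right)} = r \left(-8\right) = - 8 r$)
$\left(\left(-11 - -43\right) + z{\left(-12,12 \right)}\right) 153 = \left(\left(-11 - -43\right) - 96\right) 153 = \left(\left(-11 + 43\right) - 96\right) 153 = \left(32 - 96\right) 153 = \left(-64\right) 153 = -9792$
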